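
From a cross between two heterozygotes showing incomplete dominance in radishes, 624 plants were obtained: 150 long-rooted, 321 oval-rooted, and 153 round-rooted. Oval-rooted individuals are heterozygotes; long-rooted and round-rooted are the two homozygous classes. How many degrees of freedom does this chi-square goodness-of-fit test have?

With incomplete dominance, a heterozygote × heterozygote cross gives a 1:2:1 phenotypic ratio.
A goodness-of-fit test with 3 phenotype classes has df = 3 − 1 = 2.

2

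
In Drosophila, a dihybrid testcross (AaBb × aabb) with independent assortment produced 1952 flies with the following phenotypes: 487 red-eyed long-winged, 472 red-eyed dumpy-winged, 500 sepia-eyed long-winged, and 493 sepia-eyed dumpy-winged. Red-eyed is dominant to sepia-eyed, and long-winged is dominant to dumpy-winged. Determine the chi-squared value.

0.873

A dihybrid testcross with independent assortment gives a 1:1:1:1 ratio.
Under the 1:1:1:1 hypothesis (Σ ratio = 4, N = 1952):
  red-eyed long-winged: 1952 × 1/4 = 488
  red-eyed dumpy-winged: 1952 × 1/4 = 488
  sepia-eyed long-winged: 1952 × 1/4 = 488
  sepia-eyed dumpy-winged: 1952 × 1/4 = 488
χ² = Σ (O − E)² / E
  red-eyed long-winged: (487 − 488)² / 488 = 0.0020
  red-eyed dumpy-winged: (472 − 488)² / 488 = 0.5246
  sepia-eyed long-winged: (500 − 488)² / 488 = 0.2951
  sepia-eyed dumpy-winged: (493 − 488)² / 488 = 0.0512
χ² = 0.0020 + 0.5246 + 0.2951 + 0.0512 = 0.8729 ≈ 0.873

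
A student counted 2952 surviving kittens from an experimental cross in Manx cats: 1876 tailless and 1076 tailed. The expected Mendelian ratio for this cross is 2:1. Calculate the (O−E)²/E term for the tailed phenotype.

The 2:1 ratio has 3 parts, so with N = 2952 the expected counts are:
  tailless: 2952 × 2/3 = 1968
  tailed: 2952 × 1/3 = 984
Contribution of tailed: (1076 − 984)² / 984 = 8.6016

8.602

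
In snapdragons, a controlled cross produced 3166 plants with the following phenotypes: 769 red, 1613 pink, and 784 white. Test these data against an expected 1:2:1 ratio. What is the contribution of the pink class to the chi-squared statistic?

Under the 1:2:1 hypothesis (Σ ratio = 4, N = 3166):
  red: 3166 × 1/4 = 791.5
  pink: 3166 × 2/4 = 1583
  white: 3166 × 1/4 = 791.5
Contribution of pink: (1613 − 1583)² / 1583 = 0.5685

0.569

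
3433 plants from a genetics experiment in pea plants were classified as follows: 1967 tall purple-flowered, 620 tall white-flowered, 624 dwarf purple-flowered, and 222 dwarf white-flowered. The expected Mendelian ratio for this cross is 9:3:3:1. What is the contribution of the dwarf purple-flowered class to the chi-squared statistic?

Total ratio parts = 16. Expected numbers out of 3433:
  tall purple-flowered: 3433 × 9/16 = 1931.0625
  tall white-flowered: 3433 × 3/16 = 643.6875
  dwarf purple-flowered: 3433 × 3/16 = 643.6875
  dwarf white-flowered: 3433 × 1/16 = 214.5625
Contribution of dwarf purple-flowered: (624 − 643.6875)² / 643.6875 = 0.6022

0.602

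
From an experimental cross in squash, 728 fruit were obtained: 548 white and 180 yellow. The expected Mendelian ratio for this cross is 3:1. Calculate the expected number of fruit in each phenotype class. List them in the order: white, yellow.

Expected counts for N = 728 under a 3:1 ratio (total parts = 4):
  white: 728 × 3/4 = 546
  yellow: 728 × 1/4 = 182

546, 182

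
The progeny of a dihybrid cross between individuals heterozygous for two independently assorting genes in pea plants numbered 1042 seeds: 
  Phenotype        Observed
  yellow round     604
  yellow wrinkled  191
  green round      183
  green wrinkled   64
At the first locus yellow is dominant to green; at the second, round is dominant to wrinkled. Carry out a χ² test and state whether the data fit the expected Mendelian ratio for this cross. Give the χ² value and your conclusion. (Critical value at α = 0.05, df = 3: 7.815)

1.446; consistent

A dihybrid F₂ with independent assortment and complete dominance at both loci gives a 9:3:3:1 phenotypic ratio.
The 9:3:3:1 ratio has 16 parts, so with N = 1042 the expected counts are:
  yellow round: 1042 × 9/16 = 586.125
  yellow wrinkled: 1042 × 3/16 = 195.375
  green round: 1042 × 3/16 = 195.375
  green wrinkled: 1042 × 1/16 = 65.125
χ² = Σ (O − E)² / E
  yellow round: (604 − 586.125)² / 586.125 = 0.5451
  yellow wrinkled: (191 − 195.375)² / 195.375 = 0.0980
  green round: (183 − 195.375)² / 195.375 = 0.7838
  green wrinkled: (64 − 65.125)² / 65.125 = 0.0194
χ² = 0.5451 + 0.0980 + 0.7838 + 0.0194 = 1.4463 ≈ 1.446
Degrees of freedom = 4 − 1 = 3; critical value at α = 0.05 is 7.815.
Since 1.446 < 7.815, we fail to reject the null hypothesis — the data are consistent with the 9:3:3:1 ratio.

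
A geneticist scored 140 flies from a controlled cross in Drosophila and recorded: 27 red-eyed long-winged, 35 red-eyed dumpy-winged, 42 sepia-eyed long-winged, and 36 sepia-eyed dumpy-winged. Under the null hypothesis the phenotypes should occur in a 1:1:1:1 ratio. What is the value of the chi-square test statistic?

3.257

The 1:1:1:1 ratio has 4 parts, so with N = 140 the expected counts are:
  red-eyed long-winged: 140 × 1/4 = 35
  red-eyed dumpy-winged: 140 × 1/4 = 35
  sepia-eyed long-winged: 140 × 1/4 = 35
  sepia-eyed dumpy-winged: 140 × 1/4 = 35
χ² = Σ (O − E)² / E
  red-eyed long-winged: (27 − 35)² / 35 = 1.8286
  red-eyed dumpy-winged: (35 − 35)² / 35 = 0.0000
  sepia-eyed long-winged: (42 − 35)² / 35 = 1.4000
  sepia-eyed dumpy-winged: (36 − 35)² / 35 = 0.0286
χ² = 1.8286 + 0.0000 + 1.4000 + 0.0286 = 3.2572 ≈ 3.257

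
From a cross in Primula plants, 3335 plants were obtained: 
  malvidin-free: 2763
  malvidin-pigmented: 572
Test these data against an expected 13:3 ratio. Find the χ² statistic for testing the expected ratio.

Total ratio parts = 16. Expected numbers out of 3335:
  malvidin-free: 3335 × 13/16 = 2709.6875
  malvidin-pigmented: 3335 × 3/16 = 625.3125
χ² = Σ (O − E)² / E
  malvidin-free: (2763 − 2709.6875)² / 2709.6875 = 1.0489
  malvidin-pigmented: (572 − 625.3125)² / 625.3125 = 4.5453
χ² = 1.0489 + 4.5453 = 5.5942 ≈ 5.594

5.594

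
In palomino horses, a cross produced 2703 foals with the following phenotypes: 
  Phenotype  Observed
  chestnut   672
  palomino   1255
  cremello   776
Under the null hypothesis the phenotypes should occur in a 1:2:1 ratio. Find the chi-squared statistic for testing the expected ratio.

The 1:2:1 ratio has 4 parts, so with N = 2703 the expected counts are:
  chestnut: 2703 × 1/4 = 675.75
  palomino: 2703 × 2/4 = 1351.5
  cremello: 2703 × 1/4 = 675.75
χ² = Σ (O − E)² / E
  chestnut: (672 − 675.75)² / 675.75 = 0.0208
  palomino: (1255 − 1351.5)² / 1351.5 = 6.8903
  cremello: (776 − 675.75)² / 675.75 = 14.8725
χ² = 0.0208 + 6.8903 + 14.8725 = 21.7836 ≈ 21.784

21.784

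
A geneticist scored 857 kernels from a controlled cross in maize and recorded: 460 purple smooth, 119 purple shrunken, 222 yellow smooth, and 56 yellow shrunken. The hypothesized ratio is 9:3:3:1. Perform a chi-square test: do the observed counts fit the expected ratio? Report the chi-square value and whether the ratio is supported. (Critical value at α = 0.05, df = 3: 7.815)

Expected counts for N = 857 under a 9:3:3:1 ratio (total parts = 16):
  purple smooth: 857 × 9/16 = 482.0625
  purple shrunken: 857 × 3/16 = 160.6875
  yellow smooth: 857 × 3/16 = 160.6875
  yellow shrunken: 857 × 1/16 = 53.5625
χ² = Σ (O − E)² / E
  purple smooth: (460 − 482.0625)² / 482.0625 = 1.0097
  purple shrunken: (119 − 160.6875)² / 160.6875 = 10.8151
  yellow smooth: (222 − 160.6875)² / 160.6875 = 23.3946
  yellow shrunken: (56 − 53.5625)² / 53.5625 = 0.1109
χ² = 1.0097 + 10.8151 + 23.3946 + 0.1109 = 35.3303 ≈ 35.330
Degrees of freedom = 4 − 1 = 3; critical value at α = 0.05 is 7.815.
Since 35.330 > 7.815, we reject the null hypothesis — the data do not fit the 9:3:3:1 ratio.

35.330; not consistent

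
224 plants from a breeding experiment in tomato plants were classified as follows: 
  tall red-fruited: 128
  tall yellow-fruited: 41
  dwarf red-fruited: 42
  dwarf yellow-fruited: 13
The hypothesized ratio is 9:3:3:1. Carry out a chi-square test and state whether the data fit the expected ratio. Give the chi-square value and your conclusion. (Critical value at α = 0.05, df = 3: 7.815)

Under the 9:3:3:1 hypothesis (Σ ratio = 16, N = 224):
  tall red-fruited: 224 × 9/16 = 126
  tall yellow-fruited: 224 × 3/16 = 42
  dwarf red-fruited: 224 × 3/16 = 42
  dwarf yellow-fruited: 224 × 1/16 = 14
χ² = Σ (O − E)² / E
  tall red-fruited: (128 − 126)² / 126 = 0.0317
  tall yellow-fruited: (41 − 42)² / 42 = 0.0238
  dwarf red-fruited: (42 − 42)² / 42 = 0.0000
  dwarf yellow-fruited: (13 − 14)² / 14 = 0.0714
χ² = 0.0317 + 0.0238 + 0.0000 + 0.0714 = 0.1269 ≈ 0.127
Degrees of freedom = 4 − 1 = 3; critical value at α = 0.05 is 7.815.
Since 0.127 < 7.815, we fail to reject the null hypothesis — the data are consistent with the 9:3:3:1 ratio.

0.127; consistent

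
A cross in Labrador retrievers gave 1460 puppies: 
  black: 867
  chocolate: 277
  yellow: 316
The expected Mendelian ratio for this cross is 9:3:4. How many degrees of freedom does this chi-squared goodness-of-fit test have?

A goodness-of-fit test with 3 phenotype classes has df = 3 − 1 = 2.

2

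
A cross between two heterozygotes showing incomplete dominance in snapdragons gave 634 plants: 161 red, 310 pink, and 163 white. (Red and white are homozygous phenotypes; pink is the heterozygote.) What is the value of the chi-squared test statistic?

0.322

With incomplete dominance, a heterozygote × heterozygote cross gives a 1:2:1 phenotypic ratio.
The 1:2:1 ratio has 4 parts, so with N = 634 the expected counts are:
  red: 634 × 1/4 = 158.5
  pink: 634 × 2/4 = 317
  white: 634 × 1/4 = 158.5
χ² = Σ (O − E)² / E
  red: (161 − 158.5)² / 158.5 = 0.0394
  pink: (310 − 317)² / 317 = 0.1546
  white: (163 − 158.5)² / 158.5 = 0.1278
χ² = 0.0394 + 0.1546 + 0.1278 = 0.3218 ≈ 0.322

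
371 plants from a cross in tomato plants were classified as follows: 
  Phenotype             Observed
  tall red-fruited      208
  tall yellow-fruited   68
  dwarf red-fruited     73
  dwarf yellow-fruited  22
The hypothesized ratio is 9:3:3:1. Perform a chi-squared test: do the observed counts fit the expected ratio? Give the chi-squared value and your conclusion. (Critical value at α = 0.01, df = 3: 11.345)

Total ratio parts = 16. Expected numbers out of 371:
  tall red-fruited: 371 × 9/16 = 208.6875
  tall yellow-fruited: 371 × 3/16 = 69.5625
  dwarf red-fruited: 371 × 3/16 = 69.5625
  dwarf yellow-fruited: 371 × 1/16 = 23.1875
χ² = Σ (O − E)² / E
  tall red-fruited: (208 − 208.6875)² / 208.6875 = 0.0023
  tall yellow-fruited: (68 − 69.5625)² / 69.5625 = 0.0351
  dwarf red-fruited: (73 − 69.5625)² / 69.5625 = 0.1699
  dwarf yellow-fruited: (22 − 23.1875)² / 23.1875 = 0.0608
χ² = 0.0023 + 0.0351 + 0.1699 + 0.0608 = 0.2681 ≈ 0.268
Degrees of freedom = 4 − 1 = 3; critical value at α = 0.01 is 11.345.
Since 0.268 < 11.345, we fail to reject the null hypothesis — the data are consistent with the 9:3:3:1 ratio.

0.268; consistent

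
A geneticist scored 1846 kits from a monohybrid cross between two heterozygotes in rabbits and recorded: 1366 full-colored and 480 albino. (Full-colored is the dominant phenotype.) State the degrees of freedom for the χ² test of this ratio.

For a monohybrid cross between heterozygotes with complete dominance, the expected phenotypic ratio is 3:1.
A goodness-of-fit test with 2 phenotype classes has df = 2 − 1 = 1.

1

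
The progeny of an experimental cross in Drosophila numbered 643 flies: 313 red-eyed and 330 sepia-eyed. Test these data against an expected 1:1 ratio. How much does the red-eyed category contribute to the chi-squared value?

0.225

Expected counts for N = 643 under a 1:1 ratio (total parts = 2):
  red-eyed: 643 × 1/2 = 321.5
  sepia-eyed: 643 × 1/2 = 321.5
Contribution of red-eyed: (313 − 321.5)² / 321.5 = 0.2247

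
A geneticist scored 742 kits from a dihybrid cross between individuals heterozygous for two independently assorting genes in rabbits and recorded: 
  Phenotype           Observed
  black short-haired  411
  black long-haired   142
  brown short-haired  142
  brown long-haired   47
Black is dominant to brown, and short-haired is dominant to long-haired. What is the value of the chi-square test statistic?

A dihybrid F₂ with independent assortment and complete dominance at both loci gives a 9:3:3:1 phenotypic ratio.
Under the 9:3:3:1 hypothesis (Σ ratio = 16, N = 742):
  black short-haired: 742 × 9/16 = 417.375
  black long-haired: 742 × 3/16 = 139.125
  brown short-haired: 742 × 3/16 = 139.125
  brown long-haired: 742 × 1/16 = 46.375
χ² = Σ (O − E)² / E
  black short-haired: (411 − 417.375)² / 417.375 = 0.0974
  black long-haired: (142 − 139.125)² / 139.125 = 0.0594
  brown short-haired: (142 − 139.125)² / 139.125 = 0.0594
  brown long-haired: (47 − 46.375)² / 46.375 = 0.0084
χ² = 0.0974 + 0.0594 + 0.0594 + 0.0084 = 0.2246 ≈ 0.225

0.225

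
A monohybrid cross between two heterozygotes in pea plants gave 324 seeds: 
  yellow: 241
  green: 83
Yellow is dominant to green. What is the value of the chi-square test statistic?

0.066

For a monohybrid cross between heterozygotes with complete dominance, the expected phenotypic ratio is 3:1.
Total ratio parts = 4. Expected numbers out of 324:
  yellow: 324 × 3/4 = 243
  green: 324 × 1/4 = 81
χ² = Σ (O − E)² / E
  yellow: (241 − 243)² / 243 = 0.0165
  green: (83 − 81)² / 81 = 0.0494
χ² = 0.0165 + 0.0494 = 0.0659 ≈ 0.066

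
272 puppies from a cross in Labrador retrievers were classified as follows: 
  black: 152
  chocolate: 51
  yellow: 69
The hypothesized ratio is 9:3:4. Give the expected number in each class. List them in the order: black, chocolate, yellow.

153, 51, 68

Expected counts for N = 272 under a 9:3:4 ratio (total parts = 16):
  black: 272 × 9/16 = 153
  chocolate: 272 × 3/16 = 51
  yellow: 272 × 4/16 = 68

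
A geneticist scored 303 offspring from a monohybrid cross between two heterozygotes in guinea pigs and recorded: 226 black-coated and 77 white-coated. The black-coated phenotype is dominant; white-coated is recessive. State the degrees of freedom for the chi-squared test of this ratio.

For a monohybrid cross between heterozygotes with complete dominance, the expected phenotypic ratio is 3:1.
A goodness-of-fit test with 2 phenotype classes has df = 2 − 1 = 1.

1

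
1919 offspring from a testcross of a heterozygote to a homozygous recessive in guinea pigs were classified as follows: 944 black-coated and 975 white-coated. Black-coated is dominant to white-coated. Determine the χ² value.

0.501

A testcross of a heterozygote (Aa × aa) gives a 1:1 phenotypic ratio.
Under the 1:1 hypothesis (Σ ratio = 2, N = 1919):
  black-coated: 1919 × 1/2 = 959.5
  white-coated: 1919 × 1/2 = 959.5
χ² = Σ (O − E)² / E
  black-coated: (944 − 959.5)² / 959.5 = 0.2504
  white-coated: (975 − 959.5)² / 959.5 = 0.2504
χ² = 0.2504 + 0.2504 = 0.5008 ≈ 0.501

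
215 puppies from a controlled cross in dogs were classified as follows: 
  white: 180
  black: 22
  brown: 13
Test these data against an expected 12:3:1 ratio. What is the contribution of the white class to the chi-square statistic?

2.180

The 12:3:1 ratio has 16 parts, so with N = 215 the expected counts are:
  white: 215 × 12/16 = 161.25
  black: 215 × 3/16 = 40.3125
  brown: 215 × 1/16 = 13.4375
Contribution of white: (180 − 161.25)² / 161.25 = 2.1802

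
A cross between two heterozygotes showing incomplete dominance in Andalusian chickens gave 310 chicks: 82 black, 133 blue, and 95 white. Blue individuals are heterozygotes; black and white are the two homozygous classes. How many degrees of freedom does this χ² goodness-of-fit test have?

2

With incomplete dominance, a heterozygote × heterozygote cross gives a 1:2:1 phenotypic ratio.
A goodness-of-fit test with 3 phenotype classes has df = 3 − 1 = 2.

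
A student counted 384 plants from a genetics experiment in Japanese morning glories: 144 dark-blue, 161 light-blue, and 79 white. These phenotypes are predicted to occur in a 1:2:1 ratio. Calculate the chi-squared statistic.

Total ratio parts = 4. Expected numbers out of 384:
  dark-blue: 384 × 1/4 = 96
  light-blue: 384 × 2/4 = 192
  white: 384 × 1/4 = 96
χ² = Σ (O − E)² / E
  dark-blue: (144 − 96)² / 96 = 24.0000
  light-blue: (161 − 192)² / 192 = 5.0052
  white: (79 − 96)² / 96 = 3.0104
χ² = 24.0000 + 5.0052 + 3.0104 = 32.0156 ≈ 32.016

32.016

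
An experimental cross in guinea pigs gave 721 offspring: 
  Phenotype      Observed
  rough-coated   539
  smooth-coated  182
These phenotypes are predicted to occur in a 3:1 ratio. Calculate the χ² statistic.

Under the 3:1 hypothesis (Σ ratio = 4, N = 721):
  rough-coated: 721 × 3/4 = 540.75
  smooth-coated: 721 × 1/4 = 180.25
χ² = Σ (O − E)² / E
  rough-coated: (539 − 540.75)² / 540.75 = 0.0057
  smooth-coated: (182 − 180.25)² / 180.25 = 0.0170
χ² = 0.0057 + 0.0170 = 0.0227 ≈ 0.023

0.023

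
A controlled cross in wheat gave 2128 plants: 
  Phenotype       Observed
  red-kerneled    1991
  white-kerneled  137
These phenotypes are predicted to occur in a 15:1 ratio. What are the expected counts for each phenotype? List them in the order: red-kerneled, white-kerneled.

1995, 133

The 15:1 ratio has 16 parts, so with N = 2128 the expected counts are:
  red-kerneled: 2128 × 15/16 = 1995
  white-kerneled: 2128 × 1/16 = 133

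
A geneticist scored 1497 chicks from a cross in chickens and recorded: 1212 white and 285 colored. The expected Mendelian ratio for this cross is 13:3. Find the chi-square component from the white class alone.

The 13:3 ratio has 16 parts, so with N = 1497 the expected counts are:
  white: 1497 × 13/16 = 1216.3125
  colored: 1497 × 3/16 = 280.6875
Contribution of white: (1212 − 1216.3125)² / 1216.3125 = 0.0153

0.015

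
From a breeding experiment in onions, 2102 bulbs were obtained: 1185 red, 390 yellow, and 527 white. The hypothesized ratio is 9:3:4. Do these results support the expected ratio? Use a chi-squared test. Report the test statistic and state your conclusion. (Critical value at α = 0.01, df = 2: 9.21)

The 9:3:4 ratio has 16 parts, so with N = 2102 the expected counts are:
  red: 2102 × 9/16 = 1182.375
  yellow: 2102 × 3/16 = 394.125
  white: 2102 × 4/16 = 525.5
χ² = Σ (O − E)² / E
  red: (1185 − 1182.375)² / 1182.375 = 0.0058
  yellow: (390 − 394.125)² / 394.125 = 0.0432
  white: (527 − 525.5)² / 525.5 = 0.0043
χ² = 0.0058 + 0.0432 + 0.0043 = 0.0533 ≈ 0.053
Degrees of freedom = 3 − 1 = 2; critical value at α = 0.01 is 9.21.
Since 0.053 < 9.21, we fail to reject the null hypothesis — the data are consistent with the 9:3:4 ratio.

0.053; consistent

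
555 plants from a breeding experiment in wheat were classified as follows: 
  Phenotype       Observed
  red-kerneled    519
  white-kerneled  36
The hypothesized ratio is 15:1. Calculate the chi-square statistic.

Under the 15:1 hypothesis (Σ ratio = 16, N = 555):
  red-kerneled: 555 × 15/16 = 520.3125
  white-kerneled: 555 × 1/16 = 34.6875
χ² = Σ (O − E)² / E
  red-kerneled: (519 − 520.3125)² / 520.3125 = 0.0033
  white-kerneled: (36 − 34.6875)² / 34.6875 = 0.0497
χ² = 0.0033 + 0.0497 = 0.053

0.053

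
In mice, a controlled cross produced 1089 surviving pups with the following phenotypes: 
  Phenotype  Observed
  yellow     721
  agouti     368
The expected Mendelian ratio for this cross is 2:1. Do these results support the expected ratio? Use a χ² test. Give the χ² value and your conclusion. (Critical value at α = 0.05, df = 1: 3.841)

0.103; consistent

Total ratio parts = 3. Expected numbers out of 1089:
  yellow: 1089 × 2/3 = 726
  agouti: 1089 × 1/3 = 363
χ² = Σ (O − E)² / E
  yellow: (721 − 726)² / 726 = 0.0344
  agouti: (368 − 363)² / 363 = 0.0689
χ² = 0.0344 + 0.0689 = 0.1033 ≈ 0.103
Degrees of freedom = 2 − 1 = 1; critical value at α = 0.05 is 3.841.
Since 0.103 < 3.841, we fail to reject the null hypothesis — the data are consistent with the 2:1 ratio.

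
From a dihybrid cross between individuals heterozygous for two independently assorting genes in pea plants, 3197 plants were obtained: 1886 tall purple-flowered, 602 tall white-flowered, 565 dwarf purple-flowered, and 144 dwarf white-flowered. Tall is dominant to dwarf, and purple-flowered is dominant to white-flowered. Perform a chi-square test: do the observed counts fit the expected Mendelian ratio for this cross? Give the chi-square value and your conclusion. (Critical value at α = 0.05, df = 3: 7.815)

21.855; not consistent

A dihybrid F₂ with independent assortment and complete dominance at both loci gives a 9:3:3:1 phenotypic ratio.
Total ratio parts = 16. Expected numbers out of 3197:
  tall purple-flowered: 3197 × 9/16 = 1798.3125
  tall white-flowered: 3197 × 3/16 = 599.4375
  dwarf purple-flowered: 3197 × 3/16 = 599.4375
  dwarf white-flowered: 3197 × 1/16 = 199.8125
χ² = Σ (O − E)² / E
  tall purple-flowered: (1886 − 1798.3125)² / 1798.3125 = 4.2757
  tall white-flowered: (602 − 599.4375)² / 599.4375 = 0.0110
  dwarf purple-flowered: (565 − 599.4375)² / 599.4375 = 1.9784
  dwarf white-flowered: (144 − 199.8125)² / 199.8125 = 15.5898
χ² = 4.2757 + 0.0110 + 1.9784 + 15.5898 = 21.8549 ≈ 21.855
Degrees of freedom = 4 − 1 = 3; critical value at α = 0.05 is 7.815.
Since 21.855 > 7.815, we reject the null hypothesis — the data do not fit the 9:3:3:1 ratio.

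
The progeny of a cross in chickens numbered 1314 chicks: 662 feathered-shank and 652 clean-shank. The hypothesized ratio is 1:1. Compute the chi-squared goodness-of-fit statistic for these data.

Under the 1:1 hypothesis (Σ ratio = 2, N = 1314):
  feathered-shank: 1314 × 1/2 = 657
  clean-shank: 1314 × 1/2 = 657
χ² = Σ (O − E)² / E
  feathered-shank: (662 − 657)² / 657 = 0.0381
  clean-shank: (652 − 657)² / 657 = 0.0381
χ² = 0.0381 + 0.0381 = 0.0762 ≈ 0.076

0.076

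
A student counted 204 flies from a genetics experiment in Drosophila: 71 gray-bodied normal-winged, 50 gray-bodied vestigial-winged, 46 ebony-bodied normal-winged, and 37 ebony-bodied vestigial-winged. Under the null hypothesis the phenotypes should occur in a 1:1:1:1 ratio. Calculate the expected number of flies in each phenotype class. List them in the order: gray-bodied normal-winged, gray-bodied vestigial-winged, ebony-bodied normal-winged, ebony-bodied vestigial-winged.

51, 51, 51, 51

Under the 1:1:1:1 hypothesis (Σ ratio = 4, N = 204):
  gray-bodied normal-winged: 204 × 1/4 = 51
  gray-bodied vestigial-winged: 204 × 1/4 = 51
  ebony-bodied normal-winged: 204 × 1/4 = 51
  ebony-bodied vestigial-winged: 204 × 1/4 = 51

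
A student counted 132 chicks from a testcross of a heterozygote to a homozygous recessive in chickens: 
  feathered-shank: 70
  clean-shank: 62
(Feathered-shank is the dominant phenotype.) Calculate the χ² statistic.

A testcross of a heterozygote (Aa × aa) gives a 1:1 phenotypic ratio.
Expected counts for N = 132 under a 1:1 ratio (total parts = 2):
  feathered-shank: 132 × 1/2 = 66
  clean-shank: 132 × 1/2 = 66
χ² = Σ (O − E)² / E
  feathered-shank: (70 − 66)² / 66 = 0.2424
  clean-shank: (62 − 66)² / 66 = 0.2424
χ² = 0.2424 + 0.2424 = 0.4848 ≈ 0.485

0.485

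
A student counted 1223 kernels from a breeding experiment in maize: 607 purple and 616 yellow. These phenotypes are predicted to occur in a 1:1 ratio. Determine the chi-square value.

0.066

The 1:1 ratio has 2 parts, so with N = 1223 the expected counts are:
  purple: 1223 × 1/2 = 611.5
  yellow: 1223 × 1/2 = 611.5
χ² = Σ (O − E)² / E
  purple: (607 − 611.5)² / 611.5 = 0.0331
  yellow: (616 − 611.5)² / 611.5 = 0.0331
χ² = 0.0331 + 0.0331 = 0.0662 ≈ 0.066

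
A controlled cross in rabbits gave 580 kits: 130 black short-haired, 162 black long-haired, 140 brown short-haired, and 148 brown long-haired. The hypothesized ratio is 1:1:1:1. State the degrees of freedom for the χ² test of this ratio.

3

A goodness-of-fit test with 4 phenotype classes has df = 4 − 1 = 3.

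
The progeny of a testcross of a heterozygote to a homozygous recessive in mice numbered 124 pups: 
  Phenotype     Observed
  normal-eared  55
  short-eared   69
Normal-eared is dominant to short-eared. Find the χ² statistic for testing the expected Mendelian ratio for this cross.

1.581

A testcross of a heterozygote (Aa × aa) gives a 1:1 phenotypic ratio.
Under the 1:1 hypothesis (Σ ratio = 2, N = 124):
  normal-eared: 124 × 1/2 = 62
  short-eared: 124 × 1/2 = 62
χ² = Σ (O − E)² / E
  normal-eared: (55 − 62)² / 62 = 0.7903
  short-eared: (69 − 62)² / 62 = 0.7903
χ² = 0.7903 + 0.7903 = 1.5806 ≈ 1.581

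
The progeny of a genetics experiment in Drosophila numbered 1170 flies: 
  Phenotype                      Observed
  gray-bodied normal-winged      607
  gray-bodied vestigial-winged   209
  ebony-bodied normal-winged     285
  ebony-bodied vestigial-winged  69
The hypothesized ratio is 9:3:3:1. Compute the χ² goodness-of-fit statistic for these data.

24.326

The 9:3:3:1 ratio has 16 parts, so with N = 1170 the expected counts are:
  gray-bodied normal-winged: 1170 × 9/16 = 658.125
  gray-bodied vestigial-winged: 1170 × 3/16 = 219.375
  ebony-bodied normal-winged: 1170 × 3/16 = 219.375
  ebony-bodied vestigial-winged: 1170 × 1/16 = 73.125
χ² = Σ (O − E)² / E
  gray-bodied normal-winged: (607 − 658.125)² / 658.125 = 3.9715
  gray-bodied vestigial-winged: (209 − 219.375)² / 219.375 = 0.4907
  ebony-bodied normal-winged: (285 − 219.375)² / 219.375 = 19.6314
  ebony-bodied vestigial-winged: (69 − 73.125)² / 73.125 = 0.2327
χ² = 3.9715 + 0.4907 + 19.6314 + 0.2327 = 24.3263 ≈ 24.326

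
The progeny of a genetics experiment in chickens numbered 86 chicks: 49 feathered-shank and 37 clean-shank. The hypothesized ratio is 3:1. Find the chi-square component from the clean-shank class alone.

11.174

Expected counts for N = 86 under a 3:1 ratio (total parts = 4):
  feathered-shank: 86 × 3/4 = 64.5
  clean-shank: 86 × 1/4 = 21.5
Contribution of clean-shank: (37 − 21.5)² / 21.5 = 11.1744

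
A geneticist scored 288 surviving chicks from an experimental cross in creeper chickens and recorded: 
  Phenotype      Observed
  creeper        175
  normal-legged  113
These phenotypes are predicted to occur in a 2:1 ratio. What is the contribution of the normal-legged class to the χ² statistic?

Expected counts for N = 288 under a 2:1 ratio (total parts = 3):
  creeper: 288 × 2/3 = 192
  normal-legged: 288 × 1/3 = 96
Contribution of normal-legged: (113 − 96)² / 96 = 3.0104

3.010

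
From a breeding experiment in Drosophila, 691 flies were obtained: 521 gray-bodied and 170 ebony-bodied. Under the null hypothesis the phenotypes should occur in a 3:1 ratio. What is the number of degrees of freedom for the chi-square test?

A goodness-of-fit test with 2 phenotype classes has df = 2 − 1 = 1.

1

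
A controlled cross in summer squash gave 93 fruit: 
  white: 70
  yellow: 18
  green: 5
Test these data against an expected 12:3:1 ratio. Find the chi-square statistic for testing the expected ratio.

0.133

Under the 12:3:1 hypothesis (Σ ratio = 16, N = 93):
  white: 93 × 12/16 = 69.75
  yellow: 93 × 3/16 = 17.4375
  green: 93 × 1/16 = 5.8125
χ² = Σ (O − E)² / E
  white: (70 − 69.75)² / 69.75 = 0.0009
  yellow: (18 − 17.4375)² / 17.4375 = 0.0181
  green: (5 − 5.8125)² / 5.8125 = 0.1136
χ² = 0.0009 + 0.0181 + 0.1136 = 0.1326 ≈ 0.133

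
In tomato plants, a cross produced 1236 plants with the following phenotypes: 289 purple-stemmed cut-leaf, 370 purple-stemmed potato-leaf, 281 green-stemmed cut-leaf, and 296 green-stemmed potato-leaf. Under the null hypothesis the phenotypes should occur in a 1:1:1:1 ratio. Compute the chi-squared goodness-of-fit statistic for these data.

16.421

Expected counts for N = 1236 under a 1:1:1:1 ratio (total parts = 4):
  purple-stemmed cut-leaf: 1236 × 1/4 = 309
  purple-stemmed potato-leaf: 1236 × 1/4 = 309
  green-stemmed cut-leaf: 1236 × 1/4 = 309
  green-stemmed potato-leaf: 1236 × 1/4 = 309
χ² = Σ (O − E)² / E
  purple-stemmed cut-leaf: (289 − 309)² / 309 = 1.2945
  purple-stemmed potato-leaf: (370 − 309)² / 309 = 12.0421
  green-stemmed cut-leaf: (281 − 309)² / 309 = 2.5372
  green-stemmed potato-leaf: (296 − 309)² / 309 = 0.5469
χ² = 1.2945 + 12.0421 + 2.5372 + 0.5469 = 16.4207 ≈ 16.421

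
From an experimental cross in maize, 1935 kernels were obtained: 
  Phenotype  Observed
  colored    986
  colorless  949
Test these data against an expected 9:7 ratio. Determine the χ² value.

Expected counts for N = 1935 under a 9:7 ratio (total parts = 16):
  colored: 1935 × 9/16 = 1088.4375
  colorless: 1935 × 7/16 = 846.5625
χ² = Σ (O − E)² / E
  colored: (986 − 1088.4375)² / 1088.4375 = 9.6408
  colorless: (949 − 846.5625)² / 846.5625 = 12.3954
χ² = 9.6408 + 12.3954 = 22.0362 ≈ 22.036

22.036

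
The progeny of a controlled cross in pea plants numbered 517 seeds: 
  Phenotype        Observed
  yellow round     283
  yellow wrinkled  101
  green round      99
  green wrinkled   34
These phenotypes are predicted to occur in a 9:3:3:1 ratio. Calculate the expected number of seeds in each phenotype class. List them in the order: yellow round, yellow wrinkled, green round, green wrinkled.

290.8125, 96.9375, 96.9375, 32.3125

Under the 9:3:3:1 hypothesis (Σ ratio = 16, N = 517):
  yellow round: 517 × 9/16 = 290.8125
  yellow wrinkled: 517 × 3/16 = 96.9375
  green round: 517 × 3/16 = 96.9375
  green wrinkled: 517 × 1/16 = 32.3125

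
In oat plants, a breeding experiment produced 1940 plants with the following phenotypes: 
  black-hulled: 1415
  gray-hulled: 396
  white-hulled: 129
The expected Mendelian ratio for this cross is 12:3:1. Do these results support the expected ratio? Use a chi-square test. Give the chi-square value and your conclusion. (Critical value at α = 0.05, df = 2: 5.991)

4.454; consistent

The 12:3:1 ratio has 16 parts, so with N = 1940 the expected counts are:
  black-hulled: 1940 × 12/16 = 1455
  gray-hulled: 1940 × 3/16 = 363.75
  white-hulled: 1940 × 1/16 = 121.25
χ² = Σ (O − E)² / E
  black-hulled: (1415 − 1455)² / 1455 = 1.0997
  gray-hulled: (396 − 363.75)² / 363.75 = 2.8593
  white-hulled: (129 − 121.25)² / 121.25 = 0.4954
χ² = 1.0997 + 2.8593 + 0.4954 = 4.4544 ≈ 4.454
Degrees of freedom = 3 − 1 = 2; critical value at α = 0.05 is 5.991.
Since 4.454 < 5.991, we fail to reject the null hypothesis — the data are consistent with the 12:3:1 ratio.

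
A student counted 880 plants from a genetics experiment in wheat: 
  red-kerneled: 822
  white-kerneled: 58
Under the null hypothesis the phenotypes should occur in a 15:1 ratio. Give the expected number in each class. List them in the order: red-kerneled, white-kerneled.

Expected counts for N = 880 under a 15:1 ratio (total parts = 16):
  red-kerneled: 880 × 15/16 = 825
  white-kerneled: 880 × 1/16 = 55

825, 55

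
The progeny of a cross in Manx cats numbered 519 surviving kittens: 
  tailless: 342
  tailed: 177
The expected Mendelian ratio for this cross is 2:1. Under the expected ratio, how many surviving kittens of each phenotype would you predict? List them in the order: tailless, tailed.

Expected counts for N = 519 under a 2:1 ratio (total parts = 3):
  tailless: 519 × 2/3 = 346
  tailed: 519 × 1/3 = 173

346, 173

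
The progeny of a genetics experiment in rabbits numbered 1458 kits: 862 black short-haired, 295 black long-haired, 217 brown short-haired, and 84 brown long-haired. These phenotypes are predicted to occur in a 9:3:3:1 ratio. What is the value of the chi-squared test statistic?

16.031

Under the 9:3:3:1 hypothesis (Σ ratio = 16, N = 1458):
  black short-haired: 1458 × 9/16 = 820.125
  black long-haired: 1458 × 3/16 = 273.375
  brown short-haired: 1458 × 3/16 = 273.375
  brown long-haired: 1458 × 1/16 = 91.125
χ² = Σ (O − E)² / E
  black short-haired: (862 − 820.125)² / 820.125 = 2.1381
  black long-haired: (295 − 273.375)² / 273.375 = 1.7106
  brown short-haired: (217 − 273.375)² / 273.375 = 11.6256
  brown long-haired: (84 − 91.125)² / 91.125 = 0.5571
χ² = 2.1381 + 1.7106 + 11.6256 + 0.5571 = 16.0314 ≈ 16.031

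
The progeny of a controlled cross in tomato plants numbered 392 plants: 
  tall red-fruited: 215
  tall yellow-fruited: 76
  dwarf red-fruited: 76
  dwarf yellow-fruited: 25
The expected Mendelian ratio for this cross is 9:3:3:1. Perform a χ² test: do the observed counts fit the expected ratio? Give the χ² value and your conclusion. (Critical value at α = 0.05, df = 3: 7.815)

Total ratio parts = 16. Expected numbers out of 392:
  tall red-fruited: 392 × 9/16 = 220.5
  tall yellow-fruited: 392 × 3/16 = 73.5
  dwarf red-fruited: 392 × 3/16 = 73.5
  dwarf yellow-fruited: 392 × 1/16 = 24.5
χ² = Σ (O − E)² / E
  tall red-fruited: (215 − 220.5)² / 220.5 = 0.1372
  tall yellow-fruited: (76 − 73.5)² / 73.5 = 0.0850
  dwarf red-fruited: (76 − 73.5)² / 73.5 = 0.0850
  dwarf yellow-fruited: (25 − 24.5)² / 24.5 = 0.0102
χ² = 0.1372 + 0.0850 + 0.0850 + 0.0102 = 0.3174 ≈ 0.317
Degrees of freedom = 4 − 1 = 3; critical value at α = 0.05 is 7.815.
Since 0.317 < 7.815, we fail to reject the null hypothesis — the data are consistent with the 9:3:3:1 ratio.

0.317; consistent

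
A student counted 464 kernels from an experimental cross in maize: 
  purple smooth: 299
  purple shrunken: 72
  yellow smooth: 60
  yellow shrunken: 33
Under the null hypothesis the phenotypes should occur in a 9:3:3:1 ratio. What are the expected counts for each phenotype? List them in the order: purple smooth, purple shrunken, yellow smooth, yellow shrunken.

261, 87, 87, 29

Under the 9:3:3:1 hypothesis (Σ ratio = 16, N = 464):
  purple smooth: 464 × 9/16 = 261
  purple shrunken: 464 × 3/16 = 87
  yellow smooth: 464 × 3/16 = 87
  yellow shrunken: 464 × 1/16 = 29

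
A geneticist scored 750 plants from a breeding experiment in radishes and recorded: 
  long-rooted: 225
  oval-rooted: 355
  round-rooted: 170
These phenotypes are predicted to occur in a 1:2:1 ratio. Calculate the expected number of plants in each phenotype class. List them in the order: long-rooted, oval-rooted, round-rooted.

Expected counts for N = 750 under a 1:2:1 ratio (total parts = 4):
  long-rooted: 750 × 1/4 = 187.5
  oval-rooted: 750 × 2/4 = 375
  round-rooted: 750 × 1/4 = 187.5

187.5, 375, 187.5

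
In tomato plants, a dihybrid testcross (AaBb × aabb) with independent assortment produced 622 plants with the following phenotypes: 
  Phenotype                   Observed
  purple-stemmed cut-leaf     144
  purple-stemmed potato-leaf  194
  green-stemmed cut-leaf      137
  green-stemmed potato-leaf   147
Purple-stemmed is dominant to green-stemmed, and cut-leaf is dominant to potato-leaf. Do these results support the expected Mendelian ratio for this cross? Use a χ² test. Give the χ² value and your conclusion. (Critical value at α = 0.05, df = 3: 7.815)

A dihybrid testcross with independent assortment gives a 1:1:1:1 ratio.
Total ratio parts = 4. Expected numbers out of 622:
  purple-stemmed cut-leaf: 622 × 1/4 = 155.5
  purple-stemmed potato-leaf: 622 × 1/4 = 155.5
  green-stemmed cut-leaf: 622 × 1/4 = 155.5
  green-stemmed potato-leaf: 622 × 1/4 = 155.5
χ² = Σ (O − E)² / E
  purple-stemmed cut-leaf: (144 − 155.5)² / 155.5 = 0.8505
  purple-stemmed potato-leaf: (194 − 155.5)² / 155.5 = 9.5322
  green-stemmed cut-leaf: (137 − 155.5)² / 155.5 = 2.2010
  green-stemmed potato-leaf: (147 − 155.5)² / 155.5 = 0.4646
χ² = 0.8505 + 9.5322 + 2.2010 + 0.4646 = 13.0483 ≈ 13.048
Degrees of freedom = 4 − 1 = 3; critical value at α = 0.05 is 7.815.
Since 13.048 > 7.815, we reject the null hypothesis — the data do not fit the 1:1:1:1 ratio.

13.048; not consistent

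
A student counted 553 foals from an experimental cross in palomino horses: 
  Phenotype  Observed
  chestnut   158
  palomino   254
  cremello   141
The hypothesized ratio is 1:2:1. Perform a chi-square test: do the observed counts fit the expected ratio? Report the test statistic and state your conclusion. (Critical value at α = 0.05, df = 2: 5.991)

4.707; consistent

Total ratio parts = 4. Expected numbers out of 553:
  chestnut: 553 × 1/4 = 138.25
  palomino: 553 × 2/4 = 276.5
  cremello: 553 × 1/4 = 138.25
χ² = Σ (O − E)² / E
  chestnut: (158 − 138.25)² / 138.25 = 2.8214
  palomino: (254 − 276.5)² / 276.5 = 1.8309
  cremello: (141 − 138.25)² / 138.25 = 0.0547
χ² = 2.8214 + 1.8309 + 0.0547 = 4.707
Degrees of freedom = 3 − 1 = 2; critical value at α = 0.05 is 5.991.
Since 4.707 < 5.991, we fail to reject the null hypothesis — the data are consistent with the 1:2:1 ratio.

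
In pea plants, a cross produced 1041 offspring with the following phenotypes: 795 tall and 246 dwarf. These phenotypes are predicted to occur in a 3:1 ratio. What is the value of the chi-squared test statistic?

1.040

The 3:1 ratio has 4 parts, so with N = 1041 the expected counts are:
  tall: 1041 × 3/4 = 780.75
  dwarf: 1041 × 1/4 = 260.25
χ² = Σ (O − E)² / E
  tall: (795 − 780.75)² / 780.75 = 0.2601
  dwarf: (246 − 260.25)² / 260.25 = 0.7803
χ² = 0.2601 + 0.7803 = 1.0404 ≈ 1.040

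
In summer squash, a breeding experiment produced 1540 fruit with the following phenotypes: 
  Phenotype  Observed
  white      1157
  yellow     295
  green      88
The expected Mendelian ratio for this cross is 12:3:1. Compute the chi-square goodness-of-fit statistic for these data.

0.846

Expected counts for N = 1540 under a 12:3:1 ratio (total parts = 16):
  white: 1540 × 12/16 = 1155
  yellow: 1540 × 3/16 = 288.75
  green: 1540 × 1/16 = 96.25
χ² = Σ (O − E)² / E
  white: (1157 − 1155)² / 1155 = 0.0035
  yellow: (295 − 288.75)² / 288.75 = 0.1353
  green: (88 − 96.25)² / 96.25 = 0.7071
χ² = 0.0035 + 0.1353 + 0.7071 = 0.8459 ≈ 0.846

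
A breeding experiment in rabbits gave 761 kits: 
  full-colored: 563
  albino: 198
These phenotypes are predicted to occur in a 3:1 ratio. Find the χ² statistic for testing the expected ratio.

0.421

Total ratio parts = 4. Expected numbers out of 761:
  full-colored: 761 × 3/4 = 570.75
  albino: 761 × 1/4 = 190.25
χ² = Σ (O − E)² / E
  full-colored: (563 − 570.75)² / 570.75 = 0.1052
  albino: (198 − 190.25)² / 190.25 = 0.3157
χ² = 0.1052 + 0.3157 = 0.4209 ≈ 0.421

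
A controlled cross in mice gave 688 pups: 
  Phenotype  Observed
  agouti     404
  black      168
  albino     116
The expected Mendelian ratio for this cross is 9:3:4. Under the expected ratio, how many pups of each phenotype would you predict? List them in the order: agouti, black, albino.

387, 129, 172

The 9:3:4 ratio has 16 parts, so with N = 688 the expected counts are:
  agouti: 688 × 9/16 = 387
  black: 688 × 3/16 = 129
  albino: 688 × 4/16 = 172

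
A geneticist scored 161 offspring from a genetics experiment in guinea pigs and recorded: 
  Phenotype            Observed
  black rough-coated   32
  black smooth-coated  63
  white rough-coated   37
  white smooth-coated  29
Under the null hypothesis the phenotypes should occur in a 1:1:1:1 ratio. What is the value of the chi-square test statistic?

The 1:1:1:1 ratio has 4 parts, so with N = 161 the expected counts are:
  black rough-coated: 161 × 1/4 = 40.25
  black smooth-coated: 161 × 1/4 = 40.25
  white rough-coated: 161 × 1/4 = 40.25
  white smooth-coated: 161 × 1/4 = 40.25
χ² = Σ (O − E)² / E
  black rough-coated: (32 − 40.25)² / 40.25 = 1.6910
  black smooth-coated: (63 − 40.25)² / 40.25 = 12.8587
  white rough-coated: (37 − 40.25)² / 40.25 = 0.2624
  white smooth-coated: (29 − 40.25)² / 40.25 = 3.1444
χ² = 1.6910 + 12.8587 + 0.2624 + 3.1444 = 17.9565 ≈ 17.957

17.957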